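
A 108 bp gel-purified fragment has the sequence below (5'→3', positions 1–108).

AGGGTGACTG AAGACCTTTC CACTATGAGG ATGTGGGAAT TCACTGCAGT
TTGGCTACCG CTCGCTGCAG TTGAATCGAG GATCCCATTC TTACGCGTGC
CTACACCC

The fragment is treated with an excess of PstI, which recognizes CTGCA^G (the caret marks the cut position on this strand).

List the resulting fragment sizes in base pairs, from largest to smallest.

PstI sites (CTGCAG) start at positions 44, 65.
PstI cuts after base 5 of each site (before the last base), so after positions 48, 69.
Linear molecule, 2 cuts → 3 fragments:
  1–48 → 48 bp
  49–69 → 21 bp
  70–108 → 39 bp
Sorted largest to smallest: 48, 39, 21 bp.

48, 39, 21 bp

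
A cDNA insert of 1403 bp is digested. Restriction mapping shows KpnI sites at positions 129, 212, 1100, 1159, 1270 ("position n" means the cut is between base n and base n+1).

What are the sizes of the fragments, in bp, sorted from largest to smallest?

Linear molecule, 5 cuts → 6 fragments:
  129 − 0 = 129 bp
  212 − 129 = 83 bp
  1100 − 212 = 888 bp
  1159 − 1100 = 59 bp
  1270 − 1159 = 111 bp
  1403 − 1270 = 133 bp
Sorted largest to smallest: 888, 133, 129, 111, 83, 59 bp.

888, 133, 129, 111, 83, 59 bp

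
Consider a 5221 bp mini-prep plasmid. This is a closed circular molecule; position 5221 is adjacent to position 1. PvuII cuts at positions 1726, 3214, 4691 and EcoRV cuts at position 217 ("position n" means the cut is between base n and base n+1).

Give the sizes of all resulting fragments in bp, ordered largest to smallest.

1509, 1488, 1477, 747 bp

Combined cut positions (sorted): 217, 1726, 3214, 4691.
Circular molecule, 4 cuts → 4 fragments:
  1726 − 217 = 1509 bp
  3214 − 1726 = 1488 bp
  4691 − 3214 = 1477 bp
  wrap: 5221 − 4691 + 217 = 747 bp
Sorted largest to smallest: 1509, 1488, 1477, 747 bp.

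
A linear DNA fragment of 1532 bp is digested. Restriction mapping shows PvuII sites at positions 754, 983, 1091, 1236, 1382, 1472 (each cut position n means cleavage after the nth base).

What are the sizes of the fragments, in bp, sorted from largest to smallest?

Linear molecule, 6 cuts → 7 fragments:
  754 − 0 = 754 bp
  983 − 754 = 229 bp
  1091 − 983 = 108 bp
  1236 − 1091 = 145 bp
  1382 − 1236 = 146 bp
  1472 − 1382 = 90 bp
  1532 − 1472 = 60 bp
Sorted largest to smallest: 754, 229, 146, 145, 108, 90, 60 bp.

754, 229, 146, 145, 108, 90, 60 bp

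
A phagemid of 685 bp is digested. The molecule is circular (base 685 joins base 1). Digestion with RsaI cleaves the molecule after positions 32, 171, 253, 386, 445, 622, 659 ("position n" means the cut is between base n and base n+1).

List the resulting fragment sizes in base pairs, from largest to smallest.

177, 139, 133, 82, 59, 58, 37 bp

Circular molecule, 7 cuts → 7 fragments:
  171 − 32 = 139 bp
  253 − 171 = 82 bp
  386 − 253 = 133 bp
  445 − 386 = 59 bp
  622 − 445 = 177 bp
  659 − 622 = 37 bp
  wrap: 685 − 659 + 32 = 58 bp
Sorted largest to smallest: 177, 139, 133, 82, 59, 58, 37 bp.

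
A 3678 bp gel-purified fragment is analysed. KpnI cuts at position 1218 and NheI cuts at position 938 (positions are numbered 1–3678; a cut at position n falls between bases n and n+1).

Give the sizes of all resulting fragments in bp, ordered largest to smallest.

2460, 938, 280 bp

Combined cut positions (sorted): 938, 1218.
Linear molecule, 2 cuts → 3 fragments:
  938 − 0 = 938 bp
  1218 − 938 = 280 bp
  3678 − 1218 = 2460 bp
Sorted largest to smallest: 2460, 938, 280 bp.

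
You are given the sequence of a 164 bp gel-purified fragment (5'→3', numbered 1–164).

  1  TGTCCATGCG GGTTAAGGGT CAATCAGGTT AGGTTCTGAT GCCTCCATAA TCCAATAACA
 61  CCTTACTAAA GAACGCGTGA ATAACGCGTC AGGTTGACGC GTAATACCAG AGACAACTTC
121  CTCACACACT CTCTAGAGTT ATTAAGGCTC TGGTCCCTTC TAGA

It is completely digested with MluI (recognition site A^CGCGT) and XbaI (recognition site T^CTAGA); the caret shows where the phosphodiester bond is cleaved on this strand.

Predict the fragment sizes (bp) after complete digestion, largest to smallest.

MluI sites (ACGCGT) start at positions 73, 84, 97.
MluI cuts after the first base of each site, so after positions 73, 84, 97.
XbaI sites (TCTAGA) start at positions 132, 159.
XbaI cuts after the first base of each site, so after positions 132, 159.
Combined cut positions: 73, 84, 97, 132, 159.
Linear molecule, 5 cuts → 6 fragments:
  1–73 → 73 bp
  74–84 → 11 bp
  85–97 → 13 bp
  98–132 → 35 bp
  133–159 → 27 bp
  160–164 → 5 bp
Sorted largest to smallest: 73, 35, 27, 13, 11, 5 bp.

73, 35, 27, 13, 11, 5 bp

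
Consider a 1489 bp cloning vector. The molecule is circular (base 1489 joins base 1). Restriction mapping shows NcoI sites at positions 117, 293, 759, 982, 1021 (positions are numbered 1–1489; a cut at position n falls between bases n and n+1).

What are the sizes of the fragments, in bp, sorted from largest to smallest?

Circular molecule, 5 cuts → 5 fragments:
  293 − 117 = 176 bp
  759 − 293 = 466 bp
  982 − 759 = 223 bp
  1021 − 982 = 39 bp
  wrap: 1489 − 1021 + 117 = 585 bp
Sorted largest to smallest: 585, 466, 223, 176, 39 bp.

585, 466, 223, 176, 39 bp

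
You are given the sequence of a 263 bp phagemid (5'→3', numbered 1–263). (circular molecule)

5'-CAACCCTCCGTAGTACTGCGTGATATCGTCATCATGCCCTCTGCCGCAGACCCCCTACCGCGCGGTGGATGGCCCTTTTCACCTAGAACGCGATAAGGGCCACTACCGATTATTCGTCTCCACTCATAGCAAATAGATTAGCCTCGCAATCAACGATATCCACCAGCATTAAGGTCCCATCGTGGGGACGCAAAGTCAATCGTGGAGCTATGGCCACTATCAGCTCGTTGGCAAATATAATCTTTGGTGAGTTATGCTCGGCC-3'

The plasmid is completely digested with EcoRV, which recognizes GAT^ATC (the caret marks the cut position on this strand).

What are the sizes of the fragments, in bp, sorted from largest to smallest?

133, 130 bp

EcoRV sites (GATATC) start at positions 22, 155.
EcoRV cuts after base 3 of each site, so after positions 24, 157.
Circular molecule, 2 cuts → 2 fragments:
  25–157 → 133 bp
  158–263 then 1–24 → 106 + 24 = 130 bp
Sorted largest to smallest: 133, 130 bp.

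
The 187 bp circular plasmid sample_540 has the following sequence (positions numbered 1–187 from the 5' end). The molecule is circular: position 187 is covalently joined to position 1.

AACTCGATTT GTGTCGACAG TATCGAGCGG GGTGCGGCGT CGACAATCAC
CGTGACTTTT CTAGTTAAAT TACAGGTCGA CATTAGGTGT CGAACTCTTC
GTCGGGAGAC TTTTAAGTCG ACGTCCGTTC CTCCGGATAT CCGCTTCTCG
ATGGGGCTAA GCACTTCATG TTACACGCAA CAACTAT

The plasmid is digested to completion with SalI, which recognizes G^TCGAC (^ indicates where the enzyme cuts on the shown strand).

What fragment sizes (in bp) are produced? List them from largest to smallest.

83, 41, 37, 26 bp

SalI sites (GTCGAC) start at positions 13, 39, 76, 117.
SalI cuts after the first base of each site, so after positions 13, 39, 76, 117.
Circular molecule, 4 cuts → 4 fragments:
  14–39 → 26 bp
  40–76 → 37 bp
  77–117 → 41 bp
  118–187 then 1–13 → 70 + 13 = 83 bp
Sorted largest to smallest: 83, 41, 37, 26 bp.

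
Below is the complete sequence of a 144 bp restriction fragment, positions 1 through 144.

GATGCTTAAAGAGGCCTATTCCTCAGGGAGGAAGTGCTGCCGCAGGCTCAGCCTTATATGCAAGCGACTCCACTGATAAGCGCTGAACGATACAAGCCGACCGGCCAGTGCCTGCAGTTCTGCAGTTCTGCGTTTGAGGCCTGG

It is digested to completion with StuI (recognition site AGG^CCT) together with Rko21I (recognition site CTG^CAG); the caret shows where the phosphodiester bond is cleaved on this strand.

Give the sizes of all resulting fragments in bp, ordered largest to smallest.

100, 17, 14, 8, 5 bp

StuI sites (AGGCCT) start at positions 12, 137.
StuI cuts after base 3 of each site, so after positions 14, 139.
Rko21I sites (CTGCAG) start at positions 112, 120.
Rko21I cuts after base 3 of each site, so after positions 114, 122.
Combined cut positions: 14, 114, 122, 139.
Linear molecule, 4 cuts → 5 fragments:
  1–14 → 14 bp
  15–114 → 100 bp
  115–122 → 8 bp
  123–139 → 17 bp
  140–144 → 5 bp
Sorted largest to smallest: 100, 17, 14, 8, 5 bp.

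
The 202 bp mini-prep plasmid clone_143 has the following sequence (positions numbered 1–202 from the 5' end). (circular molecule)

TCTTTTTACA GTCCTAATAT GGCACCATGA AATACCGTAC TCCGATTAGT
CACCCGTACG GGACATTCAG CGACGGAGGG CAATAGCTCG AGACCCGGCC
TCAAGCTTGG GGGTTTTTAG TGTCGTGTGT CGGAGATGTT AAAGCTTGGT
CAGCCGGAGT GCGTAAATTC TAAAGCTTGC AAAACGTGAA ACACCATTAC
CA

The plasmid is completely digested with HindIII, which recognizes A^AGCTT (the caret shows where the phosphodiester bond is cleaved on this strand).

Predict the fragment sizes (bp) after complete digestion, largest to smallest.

132, 39, 31 bp

HindIII sites (AAGCTT) start at positions 103, 142, 173.
HindIII cuts after the first base of each site, so after positions 103, 142, 173.
Circular molecule, 3 cuts → 3 fragments:
  104–142 → 39 bp
  143–173 → 31 bp
  174–202 then 1–103 → 29 + 103 = 132 bp
Sorted largest to smallest: 132, 39, 31 bp.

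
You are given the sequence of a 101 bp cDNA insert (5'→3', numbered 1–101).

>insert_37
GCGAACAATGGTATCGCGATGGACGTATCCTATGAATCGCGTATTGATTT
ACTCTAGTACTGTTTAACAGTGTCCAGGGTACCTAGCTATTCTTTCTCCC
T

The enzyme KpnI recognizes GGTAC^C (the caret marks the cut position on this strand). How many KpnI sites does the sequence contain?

GGTACC occurs starting at position 78.
KpnI cuts at 1 site.

1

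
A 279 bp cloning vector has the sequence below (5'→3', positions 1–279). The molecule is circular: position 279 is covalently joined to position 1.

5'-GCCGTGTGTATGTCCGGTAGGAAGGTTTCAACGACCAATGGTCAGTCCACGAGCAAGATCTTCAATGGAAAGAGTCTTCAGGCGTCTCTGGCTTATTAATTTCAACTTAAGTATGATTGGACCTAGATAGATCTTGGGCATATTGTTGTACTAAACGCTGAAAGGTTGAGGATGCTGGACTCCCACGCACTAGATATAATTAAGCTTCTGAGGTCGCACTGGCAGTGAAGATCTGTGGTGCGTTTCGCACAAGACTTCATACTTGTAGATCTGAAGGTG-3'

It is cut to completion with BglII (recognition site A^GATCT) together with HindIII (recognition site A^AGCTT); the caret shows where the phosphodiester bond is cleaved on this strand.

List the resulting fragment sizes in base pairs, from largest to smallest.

73, 73, 68, 38, 27 bp

BglII sites (AGATCT) start at positions 56, 129, 229, 267.
BglII cuts after the first base of each site, so after positions 56, 129, 229, 267.
The HindIII site (AAGCTT) starts at position 202.
HindIII cuts after the first base of each site, so after position 202.
Combined cut positions: 56, 129, 202, 229, 267.
Circular molecule, 5 cuts → 5 fragments:
  57–129 → 73 bp
  130–202 → 73 bp
  203–229 → 27 bp
  230–267 → 38 bp
  268–279 then 1–56 → 12 + 56 = 68 bp
Sorted largest to smallest: 73, 73, 68, 38, 27 bp.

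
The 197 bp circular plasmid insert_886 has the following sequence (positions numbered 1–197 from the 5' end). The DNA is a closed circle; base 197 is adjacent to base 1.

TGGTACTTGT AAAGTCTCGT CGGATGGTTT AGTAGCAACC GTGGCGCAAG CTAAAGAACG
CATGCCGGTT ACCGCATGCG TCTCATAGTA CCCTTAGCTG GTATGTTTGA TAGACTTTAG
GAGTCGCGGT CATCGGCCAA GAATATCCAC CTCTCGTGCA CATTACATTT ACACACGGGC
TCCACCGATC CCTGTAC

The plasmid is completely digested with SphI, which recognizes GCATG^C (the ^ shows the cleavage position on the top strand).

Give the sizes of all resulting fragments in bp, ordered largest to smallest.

SphI sites (GCATGC) start at positions 60, 74.
SphI cuts after base 5 of each site (before the last base), so after positions 64, 78.
Circular molecule, 2 cuts → 2 fragments:
  65–78 → 14 bp
  79–197 then 1–64 → 119 + 64 = 183 bp
Sorted largest to smallest: 183, 14 bp.

183, 14 bp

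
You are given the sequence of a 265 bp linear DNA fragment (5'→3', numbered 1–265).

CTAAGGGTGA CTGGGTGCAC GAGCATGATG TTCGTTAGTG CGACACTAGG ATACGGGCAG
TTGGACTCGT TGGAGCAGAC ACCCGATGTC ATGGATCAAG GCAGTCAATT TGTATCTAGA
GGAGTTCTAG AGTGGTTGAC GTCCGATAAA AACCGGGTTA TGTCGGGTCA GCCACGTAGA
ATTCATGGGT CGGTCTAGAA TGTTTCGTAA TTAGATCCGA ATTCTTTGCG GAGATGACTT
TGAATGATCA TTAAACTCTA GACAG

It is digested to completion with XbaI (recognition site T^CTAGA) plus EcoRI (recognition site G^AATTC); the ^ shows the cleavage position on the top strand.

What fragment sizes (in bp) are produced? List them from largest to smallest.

115, 53, 38, 25, 15, 11, 8 bp

XbaI sites (TCTAGA) start at positions 115, 126, 194, 257.
XbaI cuts after the first base of each site, so after positions 115, 126, 194, 257.
EcoRI sites (GAATTC) start at positions 179, 219.
EcoRI cuts after the first base of each site, so after positions 179, 219.
Combined cut positions: 115, 126, 179, 194, 219, 257.
Linear molecule, 6 cuts → 7 fragments:
  1–115 → 115 bp
  116–126 → 11 bp
  127–179 → 53 bp
  180–194 → 15 bp
  195–219 → 25 bp
  220–257 → 38 bp
  258–265 → 8 bp
Sorted largest to smallest: 115, 53, 38, 25, 15, 11, 8 bp.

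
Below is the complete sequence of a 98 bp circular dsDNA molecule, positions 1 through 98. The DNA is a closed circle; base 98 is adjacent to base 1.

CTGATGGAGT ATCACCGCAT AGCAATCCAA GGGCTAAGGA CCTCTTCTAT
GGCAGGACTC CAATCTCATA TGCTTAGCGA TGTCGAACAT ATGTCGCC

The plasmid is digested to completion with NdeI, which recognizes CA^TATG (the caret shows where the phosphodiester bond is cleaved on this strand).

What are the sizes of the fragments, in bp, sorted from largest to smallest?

77, 21 bp

NdeI sites (CATATG) start at positions 67, 88.
NdeI cuts after base 2 of each site, so after positions 68, 89.
Circular molecule, 2 cuts → 2 fragments:
  69–89 → 21 bp
  90–98 then 1–68 → 9 + 68 = 77 bp
Sorted largest to smallest: 77, 21 bp.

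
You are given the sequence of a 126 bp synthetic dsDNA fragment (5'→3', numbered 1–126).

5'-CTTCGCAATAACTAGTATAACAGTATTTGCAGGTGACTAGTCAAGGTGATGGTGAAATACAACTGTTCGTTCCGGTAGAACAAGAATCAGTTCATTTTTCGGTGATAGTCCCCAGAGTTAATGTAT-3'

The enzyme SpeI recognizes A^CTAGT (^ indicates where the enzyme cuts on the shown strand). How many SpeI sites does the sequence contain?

2

ACTAGT occurs starting at positions 11, 36.
SpeI cuts at 2 sites.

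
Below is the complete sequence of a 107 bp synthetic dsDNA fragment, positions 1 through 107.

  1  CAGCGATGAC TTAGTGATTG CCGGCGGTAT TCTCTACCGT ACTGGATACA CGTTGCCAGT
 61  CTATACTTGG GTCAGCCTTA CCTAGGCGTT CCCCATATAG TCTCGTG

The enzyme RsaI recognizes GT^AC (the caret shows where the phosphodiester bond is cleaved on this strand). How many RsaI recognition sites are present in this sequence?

1

GTAC occurs starting at position 39.
RsaI cuts at 1 site.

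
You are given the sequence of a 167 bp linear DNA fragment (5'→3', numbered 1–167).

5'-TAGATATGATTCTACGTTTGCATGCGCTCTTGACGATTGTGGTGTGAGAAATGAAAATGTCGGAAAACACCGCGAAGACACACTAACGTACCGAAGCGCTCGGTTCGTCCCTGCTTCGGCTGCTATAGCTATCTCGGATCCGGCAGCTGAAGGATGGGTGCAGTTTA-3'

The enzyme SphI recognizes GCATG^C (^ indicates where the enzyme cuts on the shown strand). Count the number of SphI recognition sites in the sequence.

GCATGC occurs starting at position 20.
SphI cuts at 1 site.

1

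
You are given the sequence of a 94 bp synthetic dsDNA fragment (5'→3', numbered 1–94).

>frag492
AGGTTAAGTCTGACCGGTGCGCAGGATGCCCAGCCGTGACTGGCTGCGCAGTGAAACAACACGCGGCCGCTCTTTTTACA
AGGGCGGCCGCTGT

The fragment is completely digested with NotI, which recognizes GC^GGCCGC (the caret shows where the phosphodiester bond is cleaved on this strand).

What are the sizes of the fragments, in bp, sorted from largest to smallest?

NotI sites (GCGGCCGC) start at positions 63, 84.
NotI cuts after base 2 of each site, so after positions 64, 85.
Linear molecule, 2 cuts → 3 fragments:
  1–64 → 64 bp
  65–85 → 21 bp
  86–94 → 9 bp
Sorted largest to smallest: 64, 21, 9 bp.

64, 21, 9 bp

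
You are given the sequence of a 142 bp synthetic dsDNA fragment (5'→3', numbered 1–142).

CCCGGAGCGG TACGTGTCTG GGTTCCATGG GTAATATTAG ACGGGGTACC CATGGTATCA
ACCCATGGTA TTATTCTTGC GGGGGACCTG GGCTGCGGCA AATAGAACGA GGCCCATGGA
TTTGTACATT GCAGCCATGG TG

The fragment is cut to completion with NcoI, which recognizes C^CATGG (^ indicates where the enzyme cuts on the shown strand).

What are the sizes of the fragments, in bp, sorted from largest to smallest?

NcoI sites (CCATGG) start at positions 25, 50, 63, 114, 135.
NcoI cuts after the first base of each site, so after positions 25, 50, 63, 114, 135.
Linear molecule, 5 cuts → 6 fragments:
  1–25 → 25 bp
  26–50 → 25 bp
  51–63 → 13 bp
  64–114 → 51 bp
  115–135 → 21 bp
  136–142 → 7 bp
Sorted largest to smallest: 51, 25, 25, 21, 13, 7 bp.

51, 25, 25, 21, 13, 7 bp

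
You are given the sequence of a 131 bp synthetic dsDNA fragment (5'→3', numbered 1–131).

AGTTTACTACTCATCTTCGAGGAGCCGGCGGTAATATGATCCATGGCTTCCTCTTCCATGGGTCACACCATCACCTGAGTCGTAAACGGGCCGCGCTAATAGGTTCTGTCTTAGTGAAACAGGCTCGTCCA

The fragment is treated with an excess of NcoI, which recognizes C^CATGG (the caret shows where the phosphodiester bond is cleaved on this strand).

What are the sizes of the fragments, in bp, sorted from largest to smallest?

75, 41, 15 bp

NcoI sites (CCATGG) start at positions 41, 56.
NcoI cuts after the first base of each site, so after positions 41, 56.
Linear molecule, 2 cuts → 3 fragments:
  1–41 → 41 bp
  42–56 → 15 bp
  57–131 → 75 bp
Sorted largest to smallest: 75, 41, 15 bp.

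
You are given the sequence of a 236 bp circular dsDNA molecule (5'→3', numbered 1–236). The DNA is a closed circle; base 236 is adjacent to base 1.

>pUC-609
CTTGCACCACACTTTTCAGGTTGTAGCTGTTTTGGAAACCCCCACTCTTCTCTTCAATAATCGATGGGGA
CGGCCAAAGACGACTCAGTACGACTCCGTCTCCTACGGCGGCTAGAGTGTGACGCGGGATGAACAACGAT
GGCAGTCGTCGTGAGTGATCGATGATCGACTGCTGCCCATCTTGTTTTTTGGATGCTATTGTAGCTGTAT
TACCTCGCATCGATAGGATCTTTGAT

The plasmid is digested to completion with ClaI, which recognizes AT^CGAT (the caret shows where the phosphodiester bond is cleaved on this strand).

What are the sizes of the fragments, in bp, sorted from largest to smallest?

98, 77, 61 bp

ClaI sites (ATCGAT) start at positions 60, 158, 219.
ClaI cuts after base 2 of each site, so after positions 61, 159, 220.
Circular molecule, 3 cuts → 3 fragments:
  62–159 → 98 bp
  160–220 → 61 bp
  221–236 then 1–61 → 16 + 61 = 77 bp
Sorted largest to smallest: 98, 77, 61 bp.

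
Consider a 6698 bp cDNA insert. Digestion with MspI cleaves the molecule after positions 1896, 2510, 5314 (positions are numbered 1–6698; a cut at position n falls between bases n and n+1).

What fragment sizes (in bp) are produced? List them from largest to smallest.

2804, 1896, 1384, 614 bp

Linear molecule, 3 cuts → 4 fragments:
  1896 − 0 = 1896 bp
  2510 − 1896 = 614 bp
  5314 − 2510 = 2804 bp
  6698 − 5314 = 1384 bp
Sorted largest to smallest: 2804, 1896, 1384, 614 bp.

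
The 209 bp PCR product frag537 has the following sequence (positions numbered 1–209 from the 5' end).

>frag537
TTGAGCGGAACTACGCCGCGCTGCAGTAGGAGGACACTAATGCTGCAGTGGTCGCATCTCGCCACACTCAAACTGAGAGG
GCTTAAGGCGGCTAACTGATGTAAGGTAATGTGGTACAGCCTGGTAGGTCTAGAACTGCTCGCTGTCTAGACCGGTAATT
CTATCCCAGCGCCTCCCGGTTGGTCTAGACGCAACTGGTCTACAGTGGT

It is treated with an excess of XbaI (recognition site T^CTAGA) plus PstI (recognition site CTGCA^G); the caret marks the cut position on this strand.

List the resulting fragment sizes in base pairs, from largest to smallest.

XbaI sites (TCTAGA) start at positions 129, 146, 184.
XbaI cuts after the first base of each site, so after positions 129, 146, 184.
PstI sites (CTGCAG) start at positions 21, 43.
PstI cuts after base 5 of each site (before the last base), so after positions 25, 47.
Combined cut positions: 25, 47, 129, 146, 184.
Linear molecule, 5 cuts → 6 fragments:
  1–25 → 25 bp
  26–47 → 22 bp
  48–129 → 82 bp
  130–146 → 17 bp
  147–184 → 38 bp
  185–209 → 25 bp
Sorted largest to smallest: 82, 38, 25, 25, 22, 17 bp.

82, 38, 25, 25, 22, 17 bp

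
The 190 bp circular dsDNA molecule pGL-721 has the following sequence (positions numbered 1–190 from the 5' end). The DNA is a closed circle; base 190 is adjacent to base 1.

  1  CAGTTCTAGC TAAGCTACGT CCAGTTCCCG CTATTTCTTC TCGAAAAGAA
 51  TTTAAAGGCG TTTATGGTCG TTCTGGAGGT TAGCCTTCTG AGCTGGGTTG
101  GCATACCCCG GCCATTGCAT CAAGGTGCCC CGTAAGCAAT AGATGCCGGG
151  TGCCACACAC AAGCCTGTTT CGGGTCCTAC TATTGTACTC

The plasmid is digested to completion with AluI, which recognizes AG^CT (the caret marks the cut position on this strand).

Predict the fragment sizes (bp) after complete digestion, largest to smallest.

107, 78, 5 bp

AluI sites (AGCT) start at positions 8, 13, 91.
AluI cuts after base 2 of each site, so after positions 9, 14, 92.
Circular molecule, 3 cuts → 3 fragments:
  10–14 → 5 bp
  15–92 → 78 bp
  93–190 then 1–9 → 98 + 9 = 107 bp
Sorted largest to smallest: 107, 78, 5 bp.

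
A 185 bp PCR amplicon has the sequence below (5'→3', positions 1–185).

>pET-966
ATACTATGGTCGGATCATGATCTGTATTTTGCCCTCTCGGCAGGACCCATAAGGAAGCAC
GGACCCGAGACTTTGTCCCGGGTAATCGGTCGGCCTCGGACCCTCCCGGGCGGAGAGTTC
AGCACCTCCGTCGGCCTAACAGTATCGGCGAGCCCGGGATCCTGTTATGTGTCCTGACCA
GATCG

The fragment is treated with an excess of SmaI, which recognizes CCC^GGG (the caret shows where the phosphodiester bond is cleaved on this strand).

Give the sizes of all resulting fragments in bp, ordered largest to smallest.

79, 48, 30, 28 bp

SmaI sites (CCCGGG) start at positions 77, 105, 153.
SmaI cuts after base 3 of each site, so after positions 79, 107, 155.
Linear molecule, 3 cuts → 4 fragments:
  1–79 → 79 bp
  80–107 → 28 bp
  108–155 → 48 bp
  156–185 → 30 bp
Sorted largest to smallest: 79, 48, 30, 28 bp.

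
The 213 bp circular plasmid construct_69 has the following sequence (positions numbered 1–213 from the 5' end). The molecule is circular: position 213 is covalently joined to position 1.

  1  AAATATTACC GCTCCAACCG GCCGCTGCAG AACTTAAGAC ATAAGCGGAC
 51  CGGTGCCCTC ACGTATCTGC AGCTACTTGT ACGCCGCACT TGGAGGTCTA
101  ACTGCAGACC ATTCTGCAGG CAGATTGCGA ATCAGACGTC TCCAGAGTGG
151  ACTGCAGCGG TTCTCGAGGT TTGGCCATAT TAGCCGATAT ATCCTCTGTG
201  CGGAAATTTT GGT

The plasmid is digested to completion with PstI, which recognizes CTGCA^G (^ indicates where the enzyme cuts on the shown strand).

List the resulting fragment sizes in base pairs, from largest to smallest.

PstI sites (CTGCAG) start at positions 25, 67, 102, 114, 152.
PstI cuts after base 5 of each site (before the last base), so after positions 29, 71, 106, 118, 156.
Circular molecule, 5 cuts → 5 fragments:
  30–71 → 42 bp
  72–106 → 35 bp
  107–118 → 12 bp
  119–156 → 38 bp
  157–213 then 1–29 → 57 + 29 = 86 bp
Sorted largest to smallest: 86, 42, 38, 35, 12 bp.

86, 42, 38, 35, 12 bp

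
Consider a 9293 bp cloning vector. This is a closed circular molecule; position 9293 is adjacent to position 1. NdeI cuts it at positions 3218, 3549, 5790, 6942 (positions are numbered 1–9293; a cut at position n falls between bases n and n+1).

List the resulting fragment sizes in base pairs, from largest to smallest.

Circular molecule, 4 cuts → 4 fragments:
  3549 − 3218 = 331 bp
  5790 − 3549 = 2241 bp
  6942 − 5790 = 1152 bp
  wrap: 9293 − 6942 + 3218 = 5569 bp
Sorted largest to smallest: 5569, 2241, 1152, 331 bp.

5569, 2241, 1152, 331 bp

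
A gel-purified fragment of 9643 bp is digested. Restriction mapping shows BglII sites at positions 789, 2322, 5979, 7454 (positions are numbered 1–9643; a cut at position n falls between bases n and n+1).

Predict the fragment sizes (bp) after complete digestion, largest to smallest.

3657, 2189, 1533, 1475, 789 bp

Linear molecule, 4 cuts → 5 fragments:
  789 − 0 = 789 bp
  2322 − 789 = 1533 bp
  5979 − 2322 = 3657 bp
  7454 − 5979 = 1475 bp
  9643 − 7454 = 2189 bp
Sorted largest to smallest: 3657, 2189, 1533, 1475, 789 bp.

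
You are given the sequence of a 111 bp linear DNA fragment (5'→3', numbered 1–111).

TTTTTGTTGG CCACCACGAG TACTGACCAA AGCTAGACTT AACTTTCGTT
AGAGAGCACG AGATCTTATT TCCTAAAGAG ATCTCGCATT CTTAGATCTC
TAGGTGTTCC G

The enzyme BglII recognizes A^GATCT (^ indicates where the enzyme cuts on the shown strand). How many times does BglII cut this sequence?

AGATCT occurs starting at positions 61, 79, 94.
BglII cuts at 3 sites.

3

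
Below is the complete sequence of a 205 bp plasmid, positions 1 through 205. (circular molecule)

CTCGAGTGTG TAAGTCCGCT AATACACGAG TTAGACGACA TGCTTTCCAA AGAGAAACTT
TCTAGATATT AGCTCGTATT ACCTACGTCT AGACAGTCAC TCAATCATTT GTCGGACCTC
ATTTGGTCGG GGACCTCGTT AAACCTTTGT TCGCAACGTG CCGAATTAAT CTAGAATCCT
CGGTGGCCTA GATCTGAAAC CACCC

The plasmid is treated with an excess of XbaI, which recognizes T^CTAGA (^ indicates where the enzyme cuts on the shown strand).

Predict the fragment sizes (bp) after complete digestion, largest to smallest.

96, 82, 27 bp

XbaI sites (TCTAGA) start at positions 61, 88, 170.
XbaI cuts after the first base of each site, so after positions 61, 88, 170.
Circular molecule, 3 cuts → 3 fragments:
  62–88 → 27 bp
  89–170 → 82 bp
  171–205 then 1–61 → 35 + 61 = 96 bp
Sorted largest to smallest: 96, 82, 27 bp.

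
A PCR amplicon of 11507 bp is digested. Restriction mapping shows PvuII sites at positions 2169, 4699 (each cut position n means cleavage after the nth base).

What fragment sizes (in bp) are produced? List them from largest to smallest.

Linear molecule, 2 cuts → 3 fragments:
  2169 − 0 = 2169 bp
  4699 − 2169 = 2530 bp
  11507 − 4699 = 6808 bp
Sorted largest to smallest: 6808, 2530, 2169 bp.

6808, 2530, 2169 bp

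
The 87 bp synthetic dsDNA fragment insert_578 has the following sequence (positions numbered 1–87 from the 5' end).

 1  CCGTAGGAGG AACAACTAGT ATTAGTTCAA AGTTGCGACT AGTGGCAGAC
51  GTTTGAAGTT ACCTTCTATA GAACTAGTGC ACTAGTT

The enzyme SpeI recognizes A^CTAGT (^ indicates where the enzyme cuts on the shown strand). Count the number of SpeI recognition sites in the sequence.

4

ACTAGT occurs starting at positions 15, 38, 73, 81.
SpeI cuts at 4 sites.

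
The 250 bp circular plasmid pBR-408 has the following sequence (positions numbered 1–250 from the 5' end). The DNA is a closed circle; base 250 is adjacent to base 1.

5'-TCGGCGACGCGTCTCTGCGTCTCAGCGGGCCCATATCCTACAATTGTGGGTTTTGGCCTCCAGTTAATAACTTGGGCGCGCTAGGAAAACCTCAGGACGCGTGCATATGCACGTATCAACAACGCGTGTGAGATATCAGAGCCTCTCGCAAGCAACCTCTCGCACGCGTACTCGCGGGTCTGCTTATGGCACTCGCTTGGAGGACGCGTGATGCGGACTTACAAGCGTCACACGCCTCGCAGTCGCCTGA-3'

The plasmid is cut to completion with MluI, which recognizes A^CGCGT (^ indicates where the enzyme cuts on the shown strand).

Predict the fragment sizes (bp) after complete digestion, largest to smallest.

MluI sites (ACGCGT) start at positions 7, 97, 122, 164, 204.
MluI cuts after the first base of each site, so after positions 7, 97, 122, 164, 204.
Circular molecule, 5 cuts → 5 fragments:
  8–97 → 90 bp
  98–122 → 25 bp
  123–164 → 42 bp
  165–204 → 40 bp
  205–250 then 1–7 → 46 + 7 = 53 bp
Sorted largest to smallest: 90, 53, 42, 40, 25 bp.

90, 53, 42, 40, 25 bp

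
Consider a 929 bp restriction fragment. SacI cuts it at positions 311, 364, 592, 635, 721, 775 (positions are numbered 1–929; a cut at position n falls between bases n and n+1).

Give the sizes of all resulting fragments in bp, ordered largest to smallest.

311, 228, 154, 86, 54, 53, 43 bp

Linear molecule, 6 cuts → 7 fragments:
  311 − 0 = 311 bp
  364 − 311 = 53 bp
  592 − 364 = 228 bp
  635 − 592 = 43 bp
  721 − 635 = 86 bp
  775 − 721 = 54 bp
  929 − 775 = 154 bp
Sorted largest to smallest: 311, 228, 154, 86, 54, 53, 43 bp.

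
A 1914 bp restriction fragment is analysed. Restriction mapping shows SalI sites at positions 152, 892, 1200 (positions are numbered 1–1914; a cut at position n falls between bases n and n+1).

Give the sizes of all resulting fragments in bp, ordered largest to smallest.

740, 714, 308, 152 bp

Linear molecule, 3 cuts → 4 fragments:
  152 − 0 = 152 bp
  892 − 152 = 740 bp
  1200 − 892 = 308 bp
  1914 − 1200 = 714 bp
Sorted largest to smallest: 740, 714, 308, 152 bp.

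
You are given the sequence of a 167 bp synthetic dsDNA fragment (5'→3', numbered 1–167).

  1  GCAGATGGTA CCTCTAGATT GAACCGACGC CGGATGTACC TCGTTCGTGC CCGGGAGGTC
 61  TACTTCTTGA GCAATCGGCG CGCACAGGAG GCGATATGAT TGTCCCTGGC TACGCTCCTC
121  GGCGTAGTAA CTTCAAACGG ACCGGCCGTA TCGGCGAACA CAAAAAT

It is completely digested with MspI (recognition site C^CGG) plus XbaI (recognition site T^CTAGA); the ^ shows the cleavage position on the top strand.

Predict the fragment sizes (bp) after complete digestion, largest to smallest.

91, 25, 21, 17, 13 bp

MspI sites (CCGG) start at positions 30, 51, 142.
MspI cuts after the first base of each site, so after positions 30, 51, 142.
The XbaI site (TCTAGA) starts at position 13.
XbaI cuts after the first base of each site, so after position 13.
Combined cut positions: 13, 30, 51, 142.
Linear molecule, 4 cuts → 5 fragments:
  1–13 → 13 bp
  14–30 → 17 bp
  31–51 → 21 bp
  52–142 → 91 bp
  143–167 → 25 bp
Sorted largest to smallest: 91, 25, 21, 17, 13 bp.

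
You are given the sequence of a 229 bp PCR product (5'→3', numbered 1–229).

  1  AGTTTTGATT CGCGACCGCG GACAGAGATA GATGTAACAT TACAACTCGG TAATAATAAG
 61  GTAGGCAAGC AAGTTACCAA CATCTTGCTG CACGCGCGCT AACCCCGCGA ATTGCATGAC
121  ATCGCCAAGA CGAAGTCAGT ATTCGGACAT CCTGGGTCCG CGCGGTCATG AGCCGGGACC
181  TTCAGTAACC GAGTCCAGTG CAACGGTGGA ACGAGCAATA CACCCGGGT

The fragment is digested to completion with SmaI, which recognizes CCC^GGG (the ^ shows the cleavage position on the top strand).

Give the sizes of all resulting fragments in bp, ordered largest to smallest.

225, 4 bp

The SmaI site (CCCGGG) starts at position 223.
SmaI cuts after base 3 of each site, so after position 225.
Linear molecule, 1 cut → 2 fragments:
  1–225 → 225 bp
  226–229 → 4 bp
Sorted largest to smallest: 225, 4 bp.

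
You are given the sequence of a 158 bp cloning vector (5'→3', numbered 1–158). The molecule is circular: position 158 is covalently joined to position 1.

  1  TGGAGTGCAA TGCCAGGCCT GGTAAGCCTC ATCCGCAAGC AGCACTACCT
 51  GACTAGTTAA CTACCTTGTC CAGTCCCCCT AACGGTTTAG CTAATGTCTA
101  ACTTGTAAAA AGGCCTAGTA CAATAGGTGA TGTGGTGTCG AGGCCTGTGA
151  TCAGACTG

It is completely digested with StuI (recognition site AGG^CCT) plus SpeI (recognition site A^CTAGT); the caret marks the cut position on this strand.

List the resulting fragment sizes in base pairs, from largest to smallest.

StuI sites (AGGCCT) start at positions 15, 111, 141.
StuI cuts after base 3 of each site, so after positions 17, 113, 143.
The SpeI site (ACTAGT) starts at position 52.
SpeI cuts after the first base of each site, so after position 52.
Combined cut positions: 17, 52, 113, 143.
Circular molecule, 4 cuts → 4 fragments:
  18–52 → 35 bp
  53–113 → 61 bp
  114–143 → 30 bp
  144–158 then 1–17 → 15 + 17 = 32 bp
Sorted largest to smallest: 61, 35, 32, 30 bp.

61, 35, 32, 30 bp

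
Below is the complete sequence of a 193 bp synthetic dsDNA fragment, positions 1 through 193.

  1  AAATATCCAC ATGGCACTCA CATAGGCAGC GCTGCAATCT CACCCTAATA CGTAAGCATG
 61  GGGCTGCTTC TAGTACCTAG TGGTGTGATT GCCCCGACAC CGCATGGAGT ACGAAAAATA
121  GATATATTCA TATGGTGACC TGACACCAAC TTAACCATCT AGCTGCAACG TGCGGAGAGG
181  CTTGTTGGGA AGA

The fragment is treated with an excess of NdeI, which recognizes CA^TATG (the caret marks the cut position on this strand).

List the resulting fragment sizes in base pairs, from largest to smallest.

The NdeI site (CATATG) starts at position 129.
NdeI cuts after base 2 of each site, so after position 130.
Linear molecule, 1 cut → 2 fragments:
  1–130 → 130 bp
  131–193 → 63 bp
Sorted largest to smallest: 130, 63 bp.

130, 63 bp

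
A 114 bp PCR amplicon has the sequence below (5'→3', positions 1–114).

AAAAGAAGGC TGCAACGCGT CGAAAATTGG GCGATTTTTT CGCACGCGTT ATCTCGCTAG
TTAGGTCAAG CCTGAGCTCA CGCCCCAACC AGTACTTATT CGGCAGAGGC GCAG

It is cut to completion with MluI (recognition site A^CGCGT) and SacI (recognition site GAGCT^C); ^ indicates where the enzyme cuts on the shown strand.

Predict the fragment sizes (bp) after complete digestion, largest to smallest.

36, 34, 29, 15 bp

MluI sites (ACGCGT) start at positions 15, 44.
MluI cuts after the first base of each site, so after positions 15, 44.
The SacI site (GAGCTC) starts at position 74.
SacI cuts after base 5 of each site (before the last base), so after position 78.
Combined cut positions: 15, 44, 78.
Linear molecule, 3 cuts → 4 fragments:
  1–15 → 15 bp
  16–44 → 29 bp
  45–78 → 34 bp
  79–114 → 36 bp
Sorted largest to smallest: 36, 34, 29, 15 bp.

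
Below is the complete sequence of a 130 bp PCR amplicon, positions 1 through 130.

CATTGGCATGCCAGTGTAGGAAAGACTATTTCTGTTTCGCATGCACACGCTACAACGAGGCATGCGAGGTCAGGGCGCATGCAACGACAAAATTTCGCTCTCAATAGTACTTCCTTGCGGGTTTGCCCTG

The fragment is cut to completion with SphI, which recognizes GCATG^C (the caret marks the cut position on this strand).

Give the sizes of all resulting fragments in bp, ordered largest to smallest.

49, 33, 21, 17, 10 bp

SphI sites (GCATGC) start at positions 6, 39, 60, 77.
SphI cuts after base 5 of each site (before the last base), so after positions 10, 43, 64, 81.
Linear molecule, 4 cuts → 5 fragments:
  1–10 → 10 bp
  11–43 → 33 bp
  44–64 → 21 bp
  65–81 → 17 bp
  82–130 → 49 bp
Sorted largest to smallest: 49, 33, 21, 17, 10 bp.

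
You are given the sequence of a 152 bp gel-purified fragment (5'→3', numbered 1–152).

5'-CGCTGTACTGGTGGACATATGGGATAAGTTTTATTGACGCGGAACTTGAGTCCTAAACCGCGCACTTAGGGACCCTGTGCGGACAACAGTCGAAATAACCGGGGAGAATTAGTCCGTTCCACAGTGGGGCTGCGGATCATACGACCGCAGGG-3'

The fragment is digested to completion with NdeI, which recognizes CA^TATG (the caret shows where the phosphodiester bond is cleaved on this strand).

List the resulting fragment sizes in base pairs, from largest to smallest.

The NdeI site (CATATG) starts at position 16.
NdeI cuts after base 2 of each site, so after position 17.
Linear molecule, 1 cut → 2 fragments:
  1–17 → 17 bp
  18–152 → 135 bp
Sorted largest to smallest: 135, 17 bp.

135, 17 bp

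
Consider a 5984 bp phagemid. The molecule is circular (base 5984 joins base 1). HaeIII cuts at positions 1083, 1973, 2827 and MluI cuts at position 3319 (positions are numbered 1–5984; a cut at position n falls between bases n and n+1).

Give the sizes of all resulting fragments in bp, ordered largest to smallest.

3748, 890, 854, 492 bp

Combined cut positions (sorted): 1083, 1973, 2827, 3319.
Circular molecule, 4 cuts → 4 fragments:
  1973 − 1083 = 890 bp
  2827 − 1973 = 854 bp
  3319 − 2827 = 492 bp
  wrap: 5984 − 3319 + 1083 = 3748 bp
Sorted largest to smallest: 3748, 890, 854, 492 bp.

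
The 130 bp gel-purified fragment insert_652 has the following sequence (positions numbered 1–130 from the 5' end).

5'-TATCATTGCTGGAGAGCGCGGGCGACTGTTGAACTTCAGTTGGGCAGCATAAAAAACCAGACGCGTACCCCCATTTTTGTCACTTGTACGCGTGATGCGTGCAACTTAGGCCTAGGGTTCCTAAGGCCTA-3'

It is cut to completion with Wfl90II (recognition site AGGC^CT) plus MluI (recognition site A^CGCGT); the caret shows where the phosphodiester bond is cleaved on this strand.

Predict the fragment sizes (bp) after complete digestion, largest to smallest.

61, 27, 23, 16, 3 bp

Wfl90II sites (AGGCCT) start at positions 108, 124.
Wfl90II cuts after base 4 of each site, so after positions 111, 127.
MluI sites (ACGCGT) start at positions 61, 88.
MluI cuts after the first base of each site, so after positions 61, 88.
Combined cut positions: 61, 88, 111, 127.
Linear molecule, 4 cuts → 5 fragments:
  1–61 → 61 bp
  62–88 → 27 bp
  89–111 → 23 bp
  112–127 → 16 bp
  128–130 → 3 bp
Sorted largest to smallest: 61, 27, 23, 16, 3 bp.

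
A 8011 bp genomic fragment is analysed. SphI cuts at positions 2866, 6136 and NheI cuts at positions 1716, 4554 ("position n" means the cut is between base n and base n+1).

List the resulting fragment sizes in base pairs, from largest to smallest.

1875, 1716, 1688, 1582, 1150 bp

Combined cut positions (sorted): 1716, 2866, 4554, 6136.
Linear molecule, 4 cuts → 5 fragments:
  1716 − 0 = 1716 bp
  2866 − 1716 = 1150 bp
  4554 − 2866 = 1688 bp
  6136 − 4554 = 1582 bp
  8011 − 6136 = 1875 bp
Sorted largest to smallest: 1875, 1716, 1688, 1582, 1150 bp.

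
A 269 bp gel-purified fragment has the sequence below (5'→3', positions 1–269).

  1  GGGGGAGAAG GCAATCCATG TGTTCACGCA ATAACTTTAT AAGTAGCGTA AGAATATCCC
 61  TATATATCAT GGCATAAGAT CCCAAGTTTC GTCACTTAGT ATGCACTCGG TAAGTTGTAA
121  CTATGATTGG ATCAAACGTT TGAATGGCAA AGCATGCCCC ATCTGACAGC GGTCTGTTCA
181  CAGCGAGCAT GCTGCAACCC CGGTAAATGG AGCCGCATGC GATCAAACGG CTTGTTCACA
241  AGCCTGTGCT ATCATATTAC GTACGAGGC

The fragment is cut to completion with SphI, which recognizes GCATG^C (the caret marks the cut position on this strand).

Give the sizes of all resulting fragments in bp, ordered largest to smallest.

156, 50, 35, 28 bp

SphI sites (GCATGC) start at positions 152, 187, 215.
SphI cuts after base 5 of each site (before the last base), so after positions 156, 191, 219.
Linear molecule, 3 cuts → 4 fragments:
  1–156 → 156 bp
  157–191 → 35 bp
  192–219 → 28 bp
  220–269 → 50 bp
Sorted largest to smallest: 156, 50, 35, 28 bp.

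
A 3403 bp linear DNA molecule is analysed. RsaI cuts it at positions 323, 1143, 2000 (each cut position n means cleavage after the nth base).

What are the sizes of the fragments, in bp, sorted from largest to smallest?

Linear molecule, 3 cuts → 4 fragments:
  323 − 0 = 323 bp
  1143 − 323 = 820 bp
  2000 − 1143 = 857 bp
  3403 − 2000 = 1403 bp
Sorted largest to smallest: 1403, 857, 820, 323 bp.

1403, 857, 820, 323 bp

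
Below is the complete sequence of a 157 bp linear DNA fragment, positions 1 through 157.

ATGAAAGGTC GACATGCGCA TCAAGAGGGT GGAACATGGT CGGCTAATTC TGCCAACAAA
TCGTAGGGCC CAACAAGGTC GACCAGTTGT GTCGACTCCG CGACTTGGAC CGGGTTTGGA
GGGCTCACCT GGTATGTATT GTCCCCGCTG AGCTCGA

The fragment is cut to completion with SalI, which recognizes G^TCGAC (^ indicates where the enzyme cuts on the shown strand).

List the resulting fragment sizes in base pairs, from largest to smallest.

70, 66, 13, 8 bp

SalI sites (GTCGAC) start at positions 8, 78, 91.
SalI cuts after the first base of each site, so after positions 8, 78, 91.
Linear molecule, 3 cuts → 4 fragments:
  1–8 → 8 bp
  9–78 → 70 bp
  79–91 → 13 bp
  92–157 → 66 bp
Sorted largest to smallest: 70, 66, 13, 8 bp.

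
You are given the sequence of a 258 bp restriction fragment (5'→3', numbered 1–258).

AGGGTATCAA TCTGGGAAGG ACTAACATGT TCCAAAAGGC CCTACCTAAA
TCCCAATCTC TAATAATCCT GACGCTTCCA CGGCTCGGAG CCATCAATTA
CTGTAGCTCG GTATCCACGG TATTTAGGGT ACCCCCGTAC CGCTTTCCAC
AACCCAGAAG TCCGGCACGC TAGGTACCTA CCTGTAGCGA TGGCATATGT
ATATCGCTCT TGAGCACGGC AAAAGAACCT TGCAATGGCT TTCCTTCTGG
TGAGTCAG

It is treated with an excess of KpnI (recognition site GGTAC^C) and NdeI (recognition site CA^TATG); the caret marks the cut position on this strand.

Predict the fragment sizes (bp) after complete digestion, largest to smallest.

132, 63, 45, 18 bp

KpnI sites (GGTACC) start at positions 128, 173.
KpnI cuts after base 5 of each site (before the last base), so after positions 132, 177.
The NdeI site (CATATG) starts at position 194.
NdeI cuts after base 2 of each site, so after position 195.
Combined cut positions: 132, 177, 195.
Linear molecule, 3 cuts → 4 fragments:
  1–132 → 132 bp
  133–177 → 45 bp
  178–195 → 18 bp
  196–258 → 63 bp
Sorted largest to smallest: 132, 63, 45, 18 bp.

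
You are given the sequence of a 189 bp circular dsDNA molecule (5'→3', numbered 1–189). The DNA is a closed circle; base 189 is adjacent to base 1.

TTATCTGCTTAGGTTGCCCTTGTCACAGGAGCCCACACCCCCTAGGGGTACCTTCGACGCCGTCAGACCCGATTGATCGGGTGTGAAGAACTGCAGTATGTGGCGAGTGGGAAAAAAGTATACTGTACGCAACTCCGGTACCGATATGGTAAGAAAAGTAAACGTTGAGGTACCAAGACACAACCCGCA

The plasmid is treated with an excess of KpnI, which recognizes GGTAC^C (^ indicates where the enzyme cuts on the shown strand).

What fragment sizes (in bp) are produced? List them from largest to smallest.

90, 67, 32 bp

KpnI sites (GGTACC) start at positions 47, 137, 169.
KpnI cuts after base 5 of each site (before the last base), so after positions 51, 141, 173.
Circular molecule, 3 cuts → 3 fragments:
  52–141 → 90 bp
  142–173 → 32 bp
  174–189 then 1–51 → 16 + 51 = 67 bp
Sorted largest to smallest: 90, 67, 32 bp.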